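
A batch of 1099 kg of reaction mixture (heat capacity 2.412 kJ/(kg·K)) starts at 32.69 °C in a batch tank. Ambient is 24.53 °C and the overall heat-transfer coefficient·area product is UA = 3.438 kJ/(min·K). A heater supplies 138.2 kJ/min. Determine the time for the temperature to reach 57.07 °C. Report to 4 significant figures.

M c_p dT/dt = −UA(T − T_amb) + Q̇.
τ = M c_p/UA = 771.026 min; T_ss = T_amb + Q̇/UA = 24.53 + 138.2/3.438 = 64.7278 °C.
T(t) = T_ss + (T₀ − T_ss)e^(−t/τ); set T = 57.07:
t = −τ ln[(T − T_ss)/(T₀ − T_ss)] = −771.026 · ln(0.239024) = 1103.49 min.

1103 min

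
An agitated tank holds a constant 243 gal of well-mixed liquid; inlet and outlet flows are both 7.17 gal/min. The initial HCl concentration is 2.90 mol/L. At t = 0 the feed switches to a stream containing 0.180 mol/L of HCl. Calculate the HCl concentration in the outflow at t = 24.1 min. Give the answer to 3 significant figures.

1.52 mol/L

Transient balance on the dissolved component: V dC/dt = Q(C_in − C).
Time constant τ = V/Q = 243/7.17 = 33.891 min.
This is linear first-order; C(t) = C_in + (C₀ − C_in) e^(−t/τ).
C(24.1) = 0.180 + (2.90 − 0.180)·e^(−24.1/33.891) = 0.180 + (2.7200)·0.49110 = 1.5158 mol/L.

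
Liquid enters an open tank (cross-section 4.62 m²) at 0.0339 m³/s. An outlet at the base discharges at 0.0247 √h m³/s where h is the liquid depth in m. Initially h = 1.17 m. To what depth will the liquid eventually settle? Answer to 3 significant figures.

A dh/dt = Q_in − 0.0247 √h. Steady state requires inflow = outflow:
Q_in = 0.0247 √h_ss ⇒ √h_ss = 0.0339/0.0247 = 1.3725.
h_ss = 1.3725² = 1.8837 m. (Since h₀ = 1.17 m < h_ss, the level will rise toward this value.)

1.88 m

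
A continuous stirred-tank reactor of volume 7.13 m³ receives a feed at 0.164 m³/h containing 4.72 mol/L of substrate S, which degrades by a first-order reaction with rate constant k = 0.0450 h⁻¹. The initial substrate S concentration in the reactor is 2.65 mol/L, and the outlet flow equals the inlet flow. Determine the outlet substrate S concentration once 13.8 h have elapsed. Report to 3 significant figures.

2.01 mol/L

Species balance: V dC/dt = Q C_in − Q C − k V C.
This is linear with rate a = Q/V + k = 0.068001 h⁻¹.
C_ss = Q C_in/(Q + kV) = 1.5965 mol/L; C(t) = C_ss + (C₀ − C_ss) e^(−a t).
C(13.8) = 1.5965 + (1.0535)·e^(−0.068001·13.8) = 1.5965 + (1.0535)·0.39125 = 2.0087 mol/L.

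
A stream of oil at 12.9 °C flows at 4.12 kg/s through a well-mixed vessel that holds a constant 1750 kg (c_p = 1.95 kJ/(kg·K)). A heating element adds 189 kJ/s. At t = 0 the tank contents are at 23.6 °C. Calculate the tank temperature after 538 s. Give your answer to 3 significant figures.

32.8 °C

Unsteady energy balance on the tank contents: M c_p dT/dt = ṁ c_p (T_in − T) + 189.
Rearrange: dT/dt = (T_ss − T)/τ with τ = M/ṁ = 424.76 s and T_ss = T_in + Q̇/(ṁ c_p) = 36.425 °C.
Integrating: T(t) = T_ss + (T₀ − T_ss) e^(−t/τ).
T(538) = 36.425 + (-12.825)·e^(−538/424.76) = 36.425 + (-12.825)·0.28179 = 32.811 °C.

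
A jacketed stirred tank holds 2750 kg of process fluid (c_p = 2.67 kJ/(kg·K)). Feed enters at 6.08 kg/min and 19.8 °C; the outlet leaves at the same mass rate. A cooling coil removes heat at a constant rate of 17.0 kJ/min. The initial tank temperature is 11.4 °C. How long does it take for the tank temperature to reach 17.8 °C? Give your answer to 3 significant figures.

M c_p dT/dt = ṁ c_p (T_in − T) − Q̇.
τ = M/ṁ = 452.30 min; T_ss = T_in − Q̇/(ṁ c_p) = 18.753 °C.
T(t) = T_ss + (T₀ − T_ss) e^(−t/τ). Set T = 17.8:
e^(−t/τ) = (17.8 − 18.753)/(11.4 − 18.753) = 0.12958
t = −452.30 · ln(0.12958) = 924.25 min.

924 min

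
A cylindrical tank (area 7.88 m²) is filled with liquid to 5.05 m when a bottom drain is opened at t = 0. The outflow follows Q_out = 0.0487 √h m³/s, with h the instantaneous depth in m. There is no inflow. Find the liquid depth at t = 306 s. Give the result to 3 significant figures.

Unsteady balance on liquid volume: A dh/dt = −0.0487 √h.
This is separable: 2 d(√h)/dt = −0.0487/A, so √h = √h₀ − (0.0487/(2A)) t.
√h = √5.05 − 0.0487·306/(2·7.88) = 2.2472 − 0.94557 = 1.3016.
h = 1.3016² = 1.6943 m.

1.69 m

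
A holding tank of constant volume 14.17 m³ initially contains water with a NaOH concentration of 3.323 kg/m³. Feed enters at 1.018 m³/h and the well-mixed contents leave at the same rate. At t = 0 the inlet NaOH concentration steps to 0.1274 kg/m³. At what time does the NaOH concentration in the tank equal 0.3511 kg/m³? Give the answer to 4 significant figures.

37.01 h

Unsteady species balance (constant V, well mixed): V dC/dt = Q(C_in − C), so τ = V/Q = 13.9194 h.
C(t) = C_in + (C₀ − C_in) e^(−t/τ). Set C = 0.3511 and solve for t:
e^(−t/τ) = (C − C_in)/(C₀ − C_in) = (0.3511 − 0.1274)/(3.323 − 0.1274) = 0.0700025
t = −τ ln(…) = 13.9194 × 2.65922 = 37.0149 h.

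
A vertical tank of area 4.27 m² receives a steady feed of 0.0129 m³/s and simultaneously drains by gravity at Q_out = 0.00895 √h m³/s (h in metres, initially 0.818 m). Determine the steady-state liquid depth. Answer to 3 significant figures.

Level balance: A dh/dt = 0.0129 − 0.00895 √h. Setting dh/dt = 0:
Q_in = 0.00895 √h_ss ⇒ √h_ss = 0.0129/0.00895 = 1.4413.
h_ss = 1.4413² = 2.0775 m. (Since h₀ = 0.818 m < h_ss, the level will rise toward this value.)

2.08 m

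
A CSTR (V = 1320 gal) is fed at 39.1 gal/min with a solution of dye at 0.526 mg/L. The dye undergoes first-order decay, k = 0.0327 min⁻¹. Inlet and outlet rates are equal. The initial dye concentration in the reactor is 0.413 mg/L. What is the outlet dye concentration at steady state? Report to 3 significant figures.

Species balance: V dC/dt = Q C_in − Q C − k V C.
At steady state: 0 = Q C_in − (Q + kV) C_ss, so C_ss = Q C_in/(Q + kV).
C_ss = 39.1·0.526/(39.1 + 0.0327·1320) = 20.567/82.264 = 0.25001 mg/L.

0.250 mg/L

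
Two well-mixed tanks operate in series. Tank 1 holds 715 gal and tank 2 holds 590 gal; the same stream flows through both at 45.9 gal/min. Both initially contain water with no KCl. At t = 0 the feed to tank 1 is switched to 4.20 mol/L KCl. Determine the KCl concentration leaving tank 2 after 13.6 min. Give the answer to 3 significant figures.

Species balance on tank i: dCᵢ/dt = (Cᵢ₋₁ − Cᵢ)/τᵢ with τᵢ = Vᵢ/Q.
τ₁ = 715/45.9 = 15.577 min; τ₂ = 590/45.9 = 12.854 min.
Tank 1: C₁ = C_in(1 − e^(−t/τ₁)). Tank 2 (τ₁ ≠ τ₂): C₂ = C_in[1 − (τ₁ e^(−t/τ₁) − τ₂ e^(−t/τ₂))/(τ₁ − τ₂)].
At t = 13.6: e^(−t/τ₁) = 0.41767, e^(−t/τ₂) = 0.34714.
C₂ = 4.20·[1 − (15.577·0.41767 − 12.854·0.34714)/(2.7233)] = 4.20·0.24942 = 1.0475 mol/L.

1.05 mol/L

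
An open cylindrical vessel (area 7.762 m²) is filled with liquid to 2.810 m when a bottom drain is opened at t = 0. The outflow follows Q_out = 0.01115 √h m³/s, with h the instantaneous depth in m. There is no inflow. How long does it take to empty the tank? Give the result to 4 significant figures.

2334 s

A dh/dt = −Q_out = −0.01115 √h.
This is separable: 2 d(√h)/dt = −0.01115/A, so √h = √h₀ − (0.01115/(2A)) t.
Tank is empty when √h = 0: t_empty = 2A√h₀/0.01115.
t_empty = 2·7.762·√2.810/0.01115 = 15.5240·1.67631/0.01115 = 2333.90 s.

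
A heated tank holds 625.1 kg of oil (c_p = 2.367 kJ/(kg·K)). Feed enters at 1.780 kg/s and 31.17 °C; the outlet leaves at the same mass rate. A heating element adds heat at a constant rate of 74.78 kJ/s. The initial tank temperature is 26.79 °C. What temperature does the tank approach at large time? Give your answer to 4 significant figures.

48.92 °C

Unsteady energy balance on the tank contents: M c_p dT/dt = ṁ c_p (T_in − T) + 74.78.
At steady state dT/dt = 0 ⇒ T_ss = T_in + Q̇/(ṁ c_p) = 31.17 + 74.78/(1.780·2.367) = 48.9187 °C.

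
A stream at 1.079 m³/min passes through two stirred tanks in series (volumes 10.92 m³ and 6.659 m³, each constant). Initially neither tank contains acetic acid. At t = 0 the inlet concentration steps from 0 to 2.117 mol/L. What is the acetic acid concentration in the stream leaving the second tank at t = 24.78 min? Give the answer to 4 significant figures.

1.708 mol/L

Each tank obeys Vᵢ dCᵢ/dt = Q(Cᵢ₋₁ − Cᵢ), so τᵢ = Vᵢ/Q.
τ₁ = 10.92/1.079 = 10.1205 min; τ₂ = 6.659/1.079 = 6.17146 min.
Solving the cascade with C₁(0)=C₂(0)=0 gives C₂(t) = C_in[1 − (τ₁ e^(−t/τ₁) − τ₂ e^(−t/τ₂))/(τ₁ − τ₂)].
At t = 24.78: e^(−t/τ₁) = 0.0864231, e^(−t/τ₂) = 0.0180383.
C₂ = 2.117·[1 − (10.1205·0.0864231 − 6.17146·0.0180383)/(3.94903)] = 2.117·0.806706 = 1.70780 mol/L.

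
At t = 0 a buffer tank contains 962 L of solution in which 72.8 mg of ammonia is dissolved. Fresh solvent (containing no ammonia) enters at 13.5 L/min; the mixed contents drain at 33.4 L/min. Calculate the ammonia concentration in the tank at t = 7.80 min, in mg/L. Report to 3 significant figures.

Let m(t) be the amount of ammonia. Volume: V(t) = V₀ + (Q_in − Q_out) t = 962 − 19.900 t; V(7.80) = 806.78 L.
Solute balance: dm/dt = 0 − Q_out C = −Q_out m/V(t).
dm/m = −Q_out dt/(V₀ − 19.900 t); integrating gives ln(m/m₀) = −(Q_out/(Q_in−Q_out)) ln(V/V₀).
m = m₀ (V₀/V)^(Q_out/(Q_in−Q_out)) = 72.8 × (962/806.78)^(-1.6784) = 54.184 mg.
C = m/V = 54.184/806.78 = 0.067160 mg/L.

0.0672 mg/L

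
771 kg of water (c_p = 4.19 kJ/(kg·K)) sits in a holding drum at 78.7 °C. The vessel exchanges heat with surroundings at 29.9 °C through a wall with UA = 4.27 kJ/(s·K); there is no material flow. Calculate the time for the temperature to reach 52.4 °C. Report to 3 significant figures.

M c_p dT/dt = −UA(T − T_amb).
τ = M c_p/UA = 756.56 s; T_ss = T_amb = 29.900 °C.
T(t) = T_ss + (T₀ − T_ss)e^(−t/τ); set T = 52.4:
t = −τ ln[(T − T_ss)/(T₀ − T_ss)] = −756.56 · ln(0.46107) = 585.74 s.

586 s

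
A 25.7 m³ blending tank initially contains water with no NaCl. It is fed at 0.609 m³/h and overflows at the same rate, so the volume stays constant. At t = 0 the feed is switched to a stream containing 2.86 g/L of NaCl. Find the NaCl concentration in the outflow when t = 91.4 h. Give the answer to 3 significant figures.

Transient balance on the dissolved component: V dC/dt = Q(C_in − C).
Rewrite as dC/dt + C/τ = C_in/τ, τ = V/Q = 42.200 h.
C approaches C_in exponentially: C(t) = C_in + (C₀ − C_in) e^(−t/τ).
C(91.4) = 2.86 + (0 − 2.86)·e^(−91.4/42.200) = 2.86 + (-2.8600)·0.11465 = 2.5321 g/L.

2.53 g/L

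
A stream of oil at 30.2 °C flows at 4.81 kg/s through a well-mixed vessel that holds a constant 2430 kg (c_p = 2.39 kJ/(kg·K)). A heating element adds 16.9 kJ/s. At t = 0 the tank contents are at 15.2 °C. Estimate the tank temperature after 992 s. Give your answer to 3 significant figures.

Energy balance: M c_p dT/dt = ṁ c_p (T_in − T) + 16.9.
τ = M/ṁ = 505.20 s; T_ss = T_in + Q̇/(ṁ c_p) = 30.2 + 16.9/(4.81·2.39) = 31.670 °C.
Solution: T(t) = T_ss + (T₀ − T_ss) e^(−t/τ).
T(992) = 31.670 + (-16.470)·e^(−992/505.20) = 31.670 + (-16.470)·0.14035 = 29.358 °C.

29.4 °C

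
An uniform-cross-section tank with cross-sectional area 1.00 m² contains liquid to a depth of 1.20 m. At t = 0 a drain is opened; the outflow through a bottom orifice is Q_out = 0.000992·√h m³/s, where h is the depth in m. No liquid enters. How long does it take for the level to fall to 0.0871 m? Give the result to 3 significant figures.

1610 s

A dh/dt = −Q_out = −0.000992 √h.
This is separable: 2 d(√h)/dt = −0.000992/A, so √h = √h₀ − (0.000992/(2A)) t.
t = 2A(√h₀ − √h)/0.000992 = 2·1.00·(√1.20 − √0.0871)/0.000992
  = 2.0000 × (1.0954 − 0.29513) / 0.000992 = 1613.5 s.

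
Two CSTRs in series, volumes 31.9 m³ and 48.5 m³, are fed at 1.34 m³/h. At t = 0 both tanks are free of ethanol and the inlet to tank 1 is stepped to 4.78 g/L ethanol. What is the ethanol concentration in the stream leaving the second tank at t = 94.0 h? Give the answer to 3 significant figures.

3.92 g/L

Time constants: τᵢ = Vᵢ/Q for each well-mixed tank.
τ₁ = 31.9/1.34 = 23.806 h; τ₂ = 48.5/1.34 = 36.194 h.
Tank 1: C₁ = C_in(1 − e^(−t/τ₁)). Tank 2 (τ₁ ≠ τ₂): C₂ = C_in[1 − (τ₁ e^(−t/τ₁) − τ₂ e^(−t/τ₂))/(τ₁ − τ₂)].
At t = 94.0: e^(−t/τ₁) = 0.019282, e^(−t/τ₂) = 0.074488.
C₂ = 4.78·[1 − (23.806·0.019282 − 36.194·0.074488)/(-12.388)] = 4.78·0.81942 = 3.9168 g/L.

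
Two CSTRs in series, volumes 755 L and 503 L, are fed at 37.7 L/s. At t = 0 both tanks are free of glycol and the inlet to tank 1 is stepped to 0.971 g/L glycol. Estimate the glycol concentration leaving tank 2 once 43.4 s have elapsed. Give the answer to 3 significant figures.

Species balance on tank i: dCᵢ/dt = (Cᵢ₋₁ − Cᵢ)/τᵢ with τᵢ = Vᵢ/Q.
τ₁ = 755/37.7 = 20.027 s; τ₂ = 503/37.7 = 13.342 s.
Tank 1: C₁ = C_in(1 − e^(−t/τ₁)). Tank 2 (τ₁ ≠ τ₂): C₂ = C_in[1 − (τ₁ e^(−t/τ₁) − τ₂ e^(−t/τ₂))/(τ₁ − τ₂)].
At t = 43.4: e^(−t/τ₁) = 0.11451, e^(−t/τ₂) = 0.038664.
C₂ = 0.971·[1 − (20.027·0.11451 − 13.342·0.038664)/(6.6844)] = 0.971·0.73411 = 0.71282 g/L.

0.713 g/L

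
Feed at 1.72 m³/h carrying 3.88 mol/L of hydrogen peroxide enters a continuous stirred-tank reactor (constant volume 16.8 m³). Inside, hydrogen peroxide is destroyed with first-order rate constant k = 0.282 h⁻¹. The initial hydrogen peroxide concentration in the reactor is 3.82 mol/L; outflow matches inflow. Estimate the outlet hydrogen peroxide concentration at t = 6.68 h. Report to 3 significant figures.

Species balance: V dC/dt = Q C_in − Q C − k V C.
This is linear with rate a = Q/V + k = 0.38438 h⁻¹.
C_ss = Q C_in/(Q + kV) = 1.0334 mol/L; C(t) = C_ss + (C₀ − C_ss) e^(−a t).
C(6.68) = 1.0334 + (2.7866)·e^(−0.38438·6.68) = 1.0334 + (2.7866)·0.076714 = 1.2472 mol/L.

1.25 mol/L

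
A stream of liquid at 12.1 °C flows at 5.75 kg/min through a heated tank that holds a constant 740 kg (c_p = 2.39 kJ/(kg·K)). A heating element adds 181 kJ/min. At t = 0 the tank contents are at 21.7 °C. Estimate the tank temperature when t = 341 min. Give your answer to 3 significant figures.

M c_p dT/dt = ṁ c_p (T_in − T) + Q̇.
Rearrange: dT/dt = (T_ss − T)/τ with τ = M/ṁ = 128.70 min and T_ss = T_in + Q̇/(ṁ c_p) = 25.271 °C.
This is linear first-order; T(t) = T_ss + (T₀ − T_ss) e^(−t/τ).
T(341) = 25.271 + (-3.5708)·e^(−341/128.70) = 25.271 + (-3.5708)·0.070675 = 25.018 °C.

25.0 °C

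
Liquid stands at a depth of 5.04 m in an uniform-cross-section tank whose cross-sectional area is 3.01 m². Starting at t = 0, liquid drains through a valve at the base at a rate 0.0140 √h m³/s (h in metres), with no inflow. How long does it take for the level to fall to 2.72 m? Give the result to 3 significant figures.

256 s

Volume balance on the tank: A dh/dt = −0.0140 √h.
∫ h^(−1/2) dh = −(0.0140/A) ∫ dt, giving 2√h = 2√h₀ − (0.0140/A) t.
t = 2A(√h₀ − √h)/0.0140 = 2·3.01·(√5.04 − √2.72)/0.0140
  = 6.0200 × (2.2450 − 1.6492) / 0.0140 = 256.17 s.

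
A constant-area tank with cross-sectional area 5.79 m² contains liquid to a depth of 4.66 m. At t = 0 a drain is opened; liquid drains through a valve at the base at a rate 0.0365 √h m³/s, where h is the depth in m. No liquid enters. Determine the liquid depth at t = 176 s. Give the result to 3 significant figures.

A dh/dt = −Q_out = −0.0365 √h.
This is separable: 2 d(√h)/dt = −0.0365/A, so √h = √h₀ − (0.0365/(2A)) t.
√h = √4.66 − 0.0365·176/(2·5.79) = 2.1587 − 0.55475 = 1.6040.
h = 1.6040² = 2.5727 m.

2.57 m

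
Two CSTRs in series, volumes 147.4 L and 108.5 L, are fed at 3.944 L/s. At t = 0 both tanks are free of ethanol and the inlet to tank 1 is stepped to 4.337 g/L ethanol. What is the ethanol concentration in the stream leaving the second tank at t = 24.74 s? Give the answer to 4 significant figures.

Species balance on tank i: dCᵢ/dt = (Cᵢ₋₁ − Cᵢ)/τᵢ with τᵢ = Vᵢ/Q.
τ₁ = 147.4/3.944 = 37.3732 s; τ₂ = 108.5/3.944 = 27.5101 s.
Solving the cascade with C₁(0)=C₂(0)=0 gives C₂(t) = C_in[1 − (τ₁ e^(−t/τ₁) − τ₂ e^(−t/τ₂))/(τ₁ − τ₂)].
At t = 24.74: e^(−t/τ₁) = 0.515834, e^(−t/τ₂) = 0.406852.
C₂ = 4.337·[1 − (37.3732·0.515834 − 27.5101·0.406852)/(9.86308)] = 4.337·0.180196 = 0.781511 g/L.

0.7815 g/L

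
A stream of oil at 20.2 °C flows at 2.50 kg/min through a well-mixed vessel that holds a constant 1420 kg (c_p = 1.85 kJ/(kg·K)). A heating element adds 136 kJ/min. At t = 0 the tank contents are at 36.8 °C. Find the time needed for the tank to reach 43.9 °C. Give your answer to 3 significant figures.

459 min

M c_p dT/dt = ṁ c_p (T_in − T) + Q̇.
τ = M/ṁ = 568.00 min; T_ss = T_in + Q̇/(ṁ c_p) = 49.605 °C.
T(t) = T_ss + (T₀ − T_ss) e^(−t/τ). Set T = 43.9:
e^(−t/τ) = (43.9 − 49.605)/(36.8 − 49.605) = 0.44555
t = −568.00 · ln(0.44555) = 459.20 min.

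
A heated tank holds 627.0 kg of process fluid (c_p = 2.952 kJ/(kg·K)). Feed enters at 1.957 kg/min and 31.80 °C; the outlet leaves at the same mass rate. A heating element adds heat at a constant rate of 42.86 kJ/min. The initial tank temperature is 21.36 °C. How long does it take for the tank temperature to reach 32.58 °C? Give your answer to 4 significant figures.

M c_p dT/dt = ṁ c_p (T_in − T) + Q̇.
τ = M/ṁ = 320.388 min; T_ss = T_in + Q̇/(ṁ c_p) = 39.2190 °C.
T(t) = T_ss + (T₀ − T_ss) e^(−t/τ). Set T = 32.58:
e^(−t/τ) = (32.58 − 39.2190)/(21.36 − 39.2190) = 0.371745
t = −320.388 · ln(0.371745) = 317.039 min.

317.0 min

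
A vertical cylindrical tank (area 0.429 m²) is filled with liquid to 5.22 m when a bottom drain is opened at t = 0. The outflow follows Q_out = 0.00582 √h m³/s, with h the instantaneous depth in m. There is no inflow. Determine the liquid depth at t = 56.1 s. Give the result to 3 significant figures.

Accumulation of liquid (constant cross-section A): A dh/dt = −0.00582 √h.
∫ h^(−1/2) dh = −(0.00582/A) ∫ dt, giving 2√h = 2√h₀ − (0.00582/A) t.
√h = √5.22 − 0.00582·56.1/(2·0.429) = 2.2847 − 0.38054 = 1.9042.
h = 1.9042² = 3.6260 m.

3.63 m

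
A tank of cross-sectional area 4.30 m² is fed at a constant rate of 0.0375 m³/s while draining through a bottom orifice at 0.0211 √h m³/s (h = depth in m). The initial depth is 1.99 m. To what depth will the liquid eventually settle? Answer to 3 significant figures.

Level balance: A dh/dt = 0.0375 − 0.0211 √h. Setting dh/dt = 0:
Q_in = 0.0211 √h_ss ⇒ √h_ss = 0.0375/0.0211 = 1.7773.
h_ss = 1.7773² = 3.1586 m. (Since h₀ = 1.99 m < h_ss, the level will rise toward this value.)

3.16 m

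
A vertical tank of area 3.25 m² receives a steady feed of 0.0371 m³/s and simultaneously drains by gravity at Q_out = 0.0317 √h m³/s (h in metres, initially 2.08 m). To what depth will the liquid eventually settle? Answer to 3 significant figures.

1.37 m

Level balance: A dh/dt = 0.0371 − 0.0317 √h. Setting dh/dt = 0:
Q_in = 0.0317 √h_ss ⇒ √h_ss = 0.0371/0.0317 = 1.1703.
h_ss = 1.1703² = 1.3697 m. (Since h₀ = 2.08 m > h_ss, the level will fall toward this value.)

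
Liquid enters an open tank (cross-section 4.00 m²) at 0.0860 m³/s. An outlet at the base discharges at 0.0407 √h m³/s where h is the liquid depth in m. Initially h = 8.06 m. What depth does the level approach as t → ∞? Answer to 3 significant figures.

A dh/dt = Q_in − 0.0407 √h. Steady state requires inflow = outflow:
Q_in = 0.0407 √h_ss ⇒ √h_ss = 0.0860/0.0407 = 2.1130.
h_ss = 2.1130² = 4.4649 m. (Since h₀ = 8.06 m > h_ss, the level will fall toward this value.)

4.46 m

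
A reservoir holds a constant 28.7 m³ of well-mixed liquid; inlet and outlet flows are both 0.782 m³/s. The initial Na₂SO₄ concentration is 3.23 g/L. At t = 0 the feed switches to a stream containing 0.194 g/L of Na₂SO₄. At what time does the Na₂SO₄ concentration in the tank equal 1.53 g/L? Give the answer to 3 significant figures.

Mass balance on the solute (V constant): V dC/dt = Q(C_in − C), so τ = V/Q = 36.701 s.
C(t) = C_in + (C₀ − C_in) e^(−t/τ). Set C = 1.53 and solve for t:
e^(−t/τ) = (C − C_in)/(C₀ − C_in) = (1.53 − 0.194)/(3.23 − 0.194) = 0.44005
t = −τ ln(…) = 36.701 × 0.82086 = 30.126 s.

30.1 s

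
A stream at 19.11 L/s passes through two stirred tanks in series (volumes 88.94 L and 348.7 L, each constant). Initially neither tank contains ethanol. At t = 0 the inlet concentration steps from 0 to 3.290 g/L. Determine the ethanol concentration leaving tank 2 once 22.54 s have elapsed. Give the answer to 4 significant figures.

Time constants: τᵢ = Vᵢ/Q for each well-mixed tank.
τ₁ = 88.94/19.11 = 4.65411 s; τ₂ = 348.7/19.11 = 18.2470 s.
Tank 1: C₁ = C_in(1 − e^(−t/τ₁)). Tank 2 (τ₁ ≠ τ₂): C₂ = C_in[1 − (τ₁ e^(−t/τ₁) − τ₂ e^(−t/τ₂))/(τ₁ − τ₂)].
At t = 22.54: e^(−t/τ₁) = 0.00788310, e^(−t/τ₂) = 0.290756.
C₂ = 3.290·[1 − (4.65411·0.00788310 − 18.2470·0.290756)/(-13.5929)] = 3.290·0.612391 = 2.01477 g/L.

2.015 g/L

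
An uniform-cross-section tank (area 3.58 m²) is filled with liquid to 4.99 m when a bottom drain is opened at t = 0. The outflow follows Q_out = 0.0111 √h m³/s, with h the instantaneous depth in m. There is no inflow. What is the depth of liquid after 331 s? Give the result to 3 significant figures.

2.96 m

With no inflow, A dh/dt = −0.0111 √h.
∫ h^(−1/2) dh = −(0.0111/A) ∫ dt, giving 2√h = 2√h₀ − (0.0111/A) t.
√h = √4.99 − 0.0111·331/(2·3.58) = 2.2338 − 0.51314 = 1.7207.
h = 1.7207² = 2.9608 m.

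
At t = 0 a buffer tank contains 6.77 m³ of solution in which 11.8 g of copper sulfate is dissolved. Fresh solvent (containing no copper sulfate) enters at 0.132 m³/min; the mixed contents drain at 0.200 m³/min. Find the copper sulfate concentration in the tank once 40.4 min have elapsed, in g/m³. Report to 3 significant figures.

Total volume: dV/dt = Q_in − Q_out = -0.068000 m³/min, so V(t) = 6.77 − 0.068000 t and V(40.4) = 4.0228 m³.
Species balance (pure solvent in): dm/dt = −Q_out · m/V(t).
Separate: dm/m = −Q_out dt/V(t) ⇒ ln(m/m₀) = −(Q_out/(Q_in−Q_out)) ln(V/V₀).
m = m₀ (V₀/V)^(Q_out/(Q_in−Q_out)) = 11.8 × (6.77/4.0228)^(-2.9412) = 2.5527 g.
C = m/V = 2.5527/4.0228 = 0.63456 g/m³.

0.635 g/m³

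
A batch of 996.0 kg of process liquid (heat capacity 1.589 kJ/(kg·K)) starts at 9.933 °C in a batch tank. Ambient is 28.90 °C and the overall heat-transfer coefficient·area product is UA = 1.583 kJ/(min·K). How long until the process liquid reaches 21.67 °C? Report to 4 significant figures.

964.2 min

First-law balance (no shaft work): M c_p dT/dt = −UA(T − T_amb).
τ = M c_p/UA = 999.775 min; T_ss = T_amb = 28.9000 °C.
T(t) = T_ss + (T₀ − T_ss)e^(−t/τ); set T = 21.67:
t = −τ ln[(T − T_ss)/(T₀ − T_ss)] = −999.775 · ln(0.381188) = 964.245 min.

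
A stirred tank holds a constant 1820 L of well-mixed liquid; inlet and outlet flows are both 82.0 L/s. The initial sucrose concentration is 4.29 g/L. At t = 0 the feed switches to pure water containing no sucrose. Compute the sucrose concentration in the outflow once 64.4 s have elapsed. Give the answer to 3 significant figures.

0.236 g/L

Species balance on the tank: V dC/dt = Q(C_in − C).
So dC/dt = (C_in − C)/τ with τ = V/Q = 1820/82.0 = 22.195 s.
This is linear first-order; C(t) = C_in + (C₀ − C_in) e^(−t/τ).
C(64.4) = 0 + (4.29 − 0)·e^(−64.4/22.195) = 0 + (4.2900)·0.054939 = 0.23569 g/L.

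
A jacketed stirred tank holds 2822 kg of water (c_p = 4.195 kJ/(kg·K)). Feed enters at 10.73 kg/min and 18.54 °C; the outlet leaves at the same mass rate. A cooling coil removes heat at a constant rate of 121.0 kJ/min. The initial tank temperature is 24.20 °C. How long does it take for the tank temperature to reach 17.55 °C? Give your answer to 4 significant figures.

418.8 min

M c_p dT/dt = ṁ c_p (T_in − T) − Q̇.
τ = M/ṁ = 263.001 min; T_ss = T_in − Q̇/(ṁ c_p) = 15.8518 °C.
T(t) = T_ss + (T₀ − T_ss) e^(−t/τ). Set T = 17.55:
e^(−t/τ) = (17.55 − 15.8518)/(24.20 − 15.8518) = 0.203416
t = −263.001 · ln(0.203416) = 418.829 min.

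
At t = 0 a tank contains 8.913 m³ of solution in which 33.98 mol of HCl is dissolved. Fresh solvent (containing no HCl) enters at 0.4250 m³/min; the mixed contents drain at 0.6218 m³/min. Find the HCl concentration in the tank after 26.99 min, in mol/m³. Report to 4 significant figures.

0.5386 mol/m³

Total volume: dV/dt = Q_in − Q_out = -0.196800 m³/min, so V(t) = 8.913 − 0.196800 t and V(26.99) = 3.60137 m³.
Solute balance: dm/dt = 0 − Q_out C = −Q_out m/V(t).
dm/m = −Q_out dt/(V₀ − 0.196800 t); integrating gives ln(m/m₀) = −(Q_out/(Q_in−Q_out)) ln(V/V₀).
m = m₀ (V₀/V)^(Q_out/(Q_in−Q_out)) = 33.98 × (8.913/3.60137)^(-3.15955) = 1.93982 mol.
C = m/V = 1.93982/3.60137 = 0.538634 mol/m³.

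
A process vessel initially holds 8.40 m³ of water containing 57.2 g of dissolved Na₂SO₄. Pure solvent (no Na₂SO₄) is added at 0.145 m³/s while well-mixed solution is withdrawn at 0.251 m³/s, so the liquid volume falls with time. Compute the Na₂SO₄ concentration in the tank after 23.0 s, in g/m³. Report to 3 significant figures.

4.26 g/m³

Total volume: dV/dt = Q_in − Q_out = -0.10600 m³/s, so V(t) = 8.40 − 0.10600 t and V(23.0) = 5.9620 m³.
No Na₂SO₄ enters, so dm/dt = −Q_out · (m/V).
Separate: dm/m = −Q_out dt/V(t) ⇒ ln(m/m₀) = −(Q_out/(Q_in−Q_out)) ln(V/V₀).
m = m₀ (V₀/V)^(Q_out/(Q_in−Q_out)) = 57.2 × (8.40/5.9620)^(-2.3679) = 25.400 g.
C = m/V = 25.400/5.9620 = 4.2604 g/m³.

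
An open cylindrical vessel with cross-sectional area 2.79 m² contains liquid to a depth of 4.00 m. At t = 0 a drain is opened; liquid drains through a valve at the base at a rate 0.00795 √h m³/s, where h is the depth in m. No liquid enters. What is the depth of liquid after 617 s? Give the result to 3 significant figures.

A dh/dt = −Q_out = −0.00795 √h.
Separate and integrate: 2(√h − √h₀) = −(0.00795/A) t.
√h = √4.00 − 0.00795·617/(2·2.79) = 2.0000 − 0.87906 = 1.1209.
h = 1.1209² = 1.2565 m.

1.26 m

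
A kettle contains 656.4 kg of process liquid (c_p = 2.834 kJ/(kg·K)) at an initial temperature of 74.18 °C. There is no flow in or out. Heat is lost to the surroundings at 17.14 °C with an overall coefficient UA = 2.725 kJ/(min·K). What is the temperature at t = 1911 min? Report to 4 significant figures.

20.61 °C

Lumped-capacitance energy balance: M c_p dT/dt = UA(T_amb − T).
dT/dt = (T_ss − T)/τ with T_ss = T_amb = 17.1400 °C, τ = M c_p/UA = 656.4·2.834/2.725 = 682.656 min.
T approaches T_ss exponentially: T(t) = T_ss + (T₀ − T_ss) e^(−t/τ).
T(1911) = 17.1400 + (57.0400)·0.0608490 = 20.6108 °C.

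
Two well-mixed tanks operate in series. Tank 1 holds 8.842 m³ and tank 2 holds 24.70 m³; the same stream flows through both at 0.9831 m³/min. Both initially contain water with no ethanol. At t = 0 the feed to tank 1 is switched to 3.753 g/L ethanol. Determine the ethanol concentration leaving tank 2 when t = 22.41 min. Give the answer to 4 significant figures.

1.530 g/L

Each tank obeys Vᵢ dCᵢ/dt = Q(Cᵢ₋₁ − Cᵢ), so τᵢ = Vᵢ/Q.
τ₁ = 8.842/0.9831 = 8.99400 min; τ₂ = 24.70/0.9831 = 25.1246 min.
Solving the cascade with C₁(0)=C₂(0)=0 gives C₂(t) = C_in[1 − (τ₁ e^(−t/τ₁) − τ₂ e^(−t/τ₂))/(τ₁ − τ₂)].
At t = 22.41: e^(−t/τ₁) = 0.0827723, e^(−t/τ₂) = 0.409854.
C₂ = 3.753·[1 − (8.99400·0.0827723 − 25.1246·0.409854)/(-16.1306)] = 3.753·0.407774 = 1.53038 g/L.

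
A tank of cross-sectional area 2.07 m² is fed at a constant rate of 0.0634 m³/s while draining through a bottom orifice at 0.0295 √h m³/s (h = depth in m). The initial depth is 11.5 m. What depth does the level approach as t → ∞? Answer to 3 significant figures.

4.62 m

Accumulation of liquid (constant cross-section A): A dh/dt = Q_in − 0.0295 √h. At steady state dh/dt = 0:
Q_in = 0.0295 √h_ss ⇒ √h_ss = 0.0634/0.0295 = 2.1492.
h_ss = 2.1492² = 4.6189 m. (Since h₀ = 11.5 m > h_ss, the level will fall toward this value.)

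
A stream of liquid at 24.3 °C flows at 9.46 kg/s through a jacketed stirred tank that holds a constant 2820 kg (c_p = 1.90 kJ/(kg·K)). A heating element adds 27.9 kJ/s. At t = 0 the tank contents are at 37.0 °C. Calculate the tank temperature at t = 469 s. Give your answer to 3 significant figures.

28.2 °C

First-law balance (no shaft work): M c_p dT/dt = ṁ c_p (T_in − T) + 27.9.
Rearrange: dT/dt = (T_ss − T)/τ with τ = M/ṁ = 298.10 s and T_ss = T_in + Q̇/(ṁ c_p) = 25.852 °C.
Integrating: T(t) = T_ss + (T₀ − T_ss) e^(−t/τ).
T(469) = 25.852 + (11.148)·e^(−469/298.10) = 25.852 + (11.148)·0.20736 = 28.164 °C.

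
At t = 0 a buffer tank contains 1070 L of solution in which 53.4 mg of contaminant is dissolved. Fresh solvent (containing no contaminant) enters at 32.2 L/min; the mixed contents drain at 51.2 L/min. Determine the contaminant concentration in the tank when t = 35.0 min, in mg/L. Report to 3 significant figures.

0.00962 mg/L

Total volume: dV/dt = Q_in − Q_out = -19.000 L/min, so V(t) = 1070 − 19.000 t and V(35.0) = 405.00 L.
Solute balance: dm/dt = 0 − Q_out C = −Q_out m/V(t).
dm/m = −Q_out dt/(V₀ − 19.000 t); integrating gives ln(m/m₀) = −(Q_out/(Q_in−Q_out)) ln(V/V₀).
m = m₀ (V₀/V)^(Q_out/(Q_in−Q_out)) = 53.4 × (1070/405.00)^(-2.6947) = 3.8954 mg.
C = m/V = 3.8954/405.00 = 0.0096183 mg/L.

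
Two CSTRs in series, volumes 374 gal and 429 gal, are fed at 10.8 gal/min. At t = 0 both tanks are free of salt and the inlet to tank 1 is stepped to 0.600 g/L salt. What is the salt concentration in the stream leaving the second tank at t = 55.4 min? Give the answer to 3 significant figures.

0.264 g/L

Time constants: τᵢ = Vᵢ/Q for each well-mixed tank.
τ₁ = 374/10.8 = 34.630 min; τ₂ = 429/10.8 = 39.722 min.
Tank 1: C₁ = C_in(1 − e^(−t/τ₁)). Tank 2 (τ₁ ≠ τ₂): C₂ = C_in[1 − (τ₁ e^(−t/τ₁) − τ₂ e^(−t/τ₂))/(τ₁ − τ₂)].
At t = 55.4: e^(−t/τ₁) = 0.20194, e^(−t/τ₂) = 0.24791.
C₂ = 0.600·[1 − (34.630·0.20194 − 39.722·0.24791)/(-5.0926)] = 0.600·0.43948 = 0.26369 g/L.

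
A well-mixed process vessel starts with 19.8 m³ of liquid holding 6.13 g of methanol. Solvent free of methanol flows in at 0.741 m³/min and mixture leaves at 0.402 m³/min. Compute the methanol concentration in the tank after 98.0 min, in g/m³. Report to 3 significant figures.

Let m(t) be the amount of methanol. Volume: V(t) = V₀ + (Q_in − Q_out) t = 19.8 + 0.33900 t; V(98.0) = 53.022 m³.
Solute balance: dm/dt = 0 − Q_out C = −Q_out m/V(t).
dm/m = −Q_out dt/(V₀ + 0.33900 t); integrating gives ln(m/m₀) = −(Q_out/(Q_in−Q_out)) ln(V/V₀).
m = m₀ (V₀/V)^(Q_out/(Q_in−Q_out)) = 6.13 × (19.8/53.022)^(1.1858) = 1.9062 g.
C = m/V = 1.9062/53.022 = 0.035951 g/m³.

0.0360 g/m³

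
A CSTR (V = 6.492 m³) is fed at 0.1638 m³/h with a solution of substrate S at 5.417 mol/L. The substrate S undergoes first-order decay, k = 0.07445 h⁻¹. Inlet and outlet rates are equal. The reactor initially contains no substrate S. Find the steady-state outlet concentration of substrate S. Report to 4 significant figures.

Species balance: V dC/dt = Q C_in − Q C − k V C.
At steady state: 0 = Q C_in − (Q + kV) C_ss, so C_ss = Q C_in/(Q + kV).
C_ss = 0.1638·5.417/(0.1638 + 0.07445·6.492) = 0.887305/0.647129 = 1.37114 mol/L.

1.371 mol/L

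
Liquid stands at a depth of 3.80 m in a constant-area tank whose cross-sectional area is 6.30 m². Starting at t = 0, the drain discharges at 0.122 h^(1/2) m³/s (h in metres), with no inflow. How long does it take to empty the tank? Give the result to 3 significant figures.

With no inflow, A dh/dt = −0.122 √h.
This is separable: 2 d(√h)/dt = −0.122/A, so √h = √h₀ − (0.122/(2A)) t.
Tank is empty when √h = 0: t_empty = 2A√h₀/0.122.
t_empty = 2·6.30·√3.80/0.122 = 12.600·1.9494/0.122 = 201.33 s.

201 s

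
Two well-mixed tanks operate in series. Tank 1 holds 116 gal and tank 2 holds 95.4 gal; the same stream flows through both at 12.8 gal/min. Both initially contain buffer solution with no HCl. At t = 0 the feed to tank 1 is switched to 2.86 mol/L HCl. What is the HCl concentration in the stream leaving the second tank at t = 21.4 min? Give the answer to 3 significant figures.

2.09 mol/L

Each tank obeys Vᵢ dCᵢ/dt = Q(Cᵢ₋₁ − Cᵢ), so τᵢ = Vᵢ/Q.
τ₁ = 116/12.8 = 9.0625 min; τ₂ = 95.4/12.8 = 7.4531 min.
Solving the cascade with C₁(0)=C₂(0)=0 gives C₂(t) = C_in[1 − (τ₁ e^(−t/τ₁) − τ₂ e^(−t/τ₂))/(τ₁ − τ₂)].
At t = 21.4: e^(−t/τ₁) = 0.094290, e^(−t/τ₂) = 0.056626.
C₂ = 2.86·[1 − (9.0625·0.094290 − 7.4531·0.056626)/(1.6094)] = 2.86·0.73129 = 2.0915 mol/L.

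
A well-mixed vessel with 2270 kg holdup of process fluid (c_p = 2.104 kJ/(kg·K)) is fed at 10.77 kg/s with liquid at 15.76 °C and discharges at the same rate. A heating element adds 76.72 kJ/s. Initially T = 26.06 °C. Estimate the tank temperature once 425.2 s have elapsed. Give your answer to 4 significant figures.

M c_p dT/dt = ṁ c_p (T_in − T) + Q̇.
Rearrange: dT/dt = (T_ss − T)/τ with τ = M/ṁ = 210.771 s and T_ss = T_in + Q̇/(ṁ c_p) = 19.1457 °C.
This is linear first-order; T(t) = T_ss + (T₀ − T_ss) e^(−t/τ).
T(425.2) = 19.1457 + (6.91431)·e^(−425.2/210.771) = 19.1457 + (6.91431)·0.133006 = 20.0653 °C.

20.07 °C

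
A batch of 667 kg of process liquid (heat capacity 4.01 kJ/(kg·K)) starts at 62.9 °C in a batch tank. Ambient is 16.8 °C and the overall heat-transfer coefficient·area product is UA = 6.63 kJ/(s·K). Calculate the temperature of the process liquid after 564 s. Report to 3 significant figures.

28.2 °C

Heat balance on the well-mixed liquid: M c_p dT/dt = −UA(T − T_amb).
dT/dt = (T_ss − T)/τ with T_ss = T_amb = 16.800 °C, τ = M c_p/UA = 667·4.01/6.63 = 403.42 s.
This is linear first-order; T(t) = T_ss + (T₀ − T_ss) e^(−t/τ).
T(564) = 16.800 + (46.100)·0.24708 = 28.190 °C.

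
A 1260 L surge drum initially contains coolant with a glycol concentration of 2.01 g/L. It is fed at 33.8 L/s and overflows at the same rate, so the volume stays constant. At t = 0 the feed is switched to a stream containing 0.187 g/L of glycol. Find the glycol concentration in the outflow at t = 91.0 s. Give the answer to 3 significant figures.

0.346 g/L

Unsteady species balance (constant V, well mixed): V dC/dt = Q(C_in − C).
Time constant τ = V/Q = 1260/33.8 = 37.278 s.
Integrating: C(t) = C_in + (C₀ − C_in) e^(−t/τ).
C(91.0) = 0.187 + (2.01 − 0.187)·e^(−91.0/37.278) = 0.187 + (1.8230)·0.087064 = 0.34572 g/L.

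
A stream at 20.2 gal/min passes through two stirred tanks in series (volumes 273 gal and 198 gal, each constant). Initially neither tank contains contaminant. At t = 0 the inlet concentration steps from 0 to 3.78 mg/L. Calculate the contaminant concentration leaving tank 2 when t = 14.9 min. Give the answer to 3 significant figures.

1.39 mg/L

Each tank obeys Vᵢ dCᵢ/dt = Q(Cᵢ₋₁ − Cᵢ), so τᵢ = Vᵢ/Q.
τ₁ = 273/20.2 = 13.515 min; τ₂ = 198/20.2 = 9.8020 min.
Tank 1: C₁ = C_in(1 − e^(−t/τ₁)). Tank 2 (τ₁ ≠ τ₂): C₂ = C_in[1 − (τ₁ e^(−t/τ₁) − τ₂ e^(−t/τ₂))/(τ₁ − τ₂)].
At t = 14.9: e^(−t/τ₁) = 0.33204, e^(−t/τ₂) = 0.21869.
C₂ = 3.78·[1 − (13.515·0.33204 − 9.8020·0.21869)/(3.7129)] = 3.78·0.36870 = 1.3937 mg/L.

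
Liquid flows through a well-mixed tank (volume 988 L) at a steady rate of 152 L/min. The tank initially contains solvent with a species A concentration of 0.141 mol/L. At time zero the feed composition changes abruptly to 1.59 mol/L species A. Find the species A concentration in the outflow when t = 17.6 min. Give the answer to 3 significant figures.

Transient balance on the dissolved component: V dC/dt = Q(C_in − C).
Time constant τ = V/Q = 988/152 = 6.5000 min.
Integrating: C(t) = C_in + (C₀ − C_in) e^(−t/τ).
C(17.6) = 1.59 + (0.141 − 1.59)·e^(−17.6/6.5000) = 1.59 + (-1.4490)·0.066691 = 1.4934 mol/L.

1.49 mol/L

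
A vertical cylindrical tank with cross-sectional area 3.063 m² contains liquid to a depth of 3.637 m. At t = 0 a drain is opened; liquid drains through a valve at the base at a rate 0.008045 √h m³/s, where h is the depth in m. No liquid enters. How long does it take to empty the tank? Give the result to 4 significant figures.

A dh/dt = −Q_out = −0.008045 √h.
∫ h^(−1/2) dh = −(0.008045/A) ∫ dt, giving 2√h = 2√h₀ − (0.008045/A) t.
Tank is empty when √h = 0: t_empty = 2A√h₀/0.008045.
t_empty = 2·3.063·√3.637/0.008045 = 6.12600·1.90709/0.008045 = 1452.19 s.

1452 s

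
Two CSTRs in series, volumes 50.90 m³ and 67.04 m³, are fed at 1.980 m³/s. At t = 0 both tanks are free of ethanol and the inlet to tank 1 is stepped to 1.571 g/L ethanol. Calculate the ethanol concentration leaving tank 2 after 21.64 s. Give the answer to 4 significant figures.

Species balance on tank i: dCᵢ/dt = (Cᵢ₋₁ − Cᵢ)/τᵢ with τᵢ = Vᵢ/Q.
τ₁ = 50.90/1.980 = 25.7071 s; τ₂ = 67.04/1.980 = 33.8586 s.
Tank 1: C₁ = C_in(1 − e^(−t/τ₁)). Tank 2 (τ₁ ≠ τ₂): C₂ = C_in[1 − (τ₁ e^(−t/τ₁) − τ₂ e^(−t/τ₂))/(τ₁ − τ₂)].
At t = 21.64: e^(−t/τ₁) = 0.430938, e^(−t/τ₂) = 0.527752.
C₂ = 1.571·[1 − (25.7071·0.430938 − 33.8586·0.527752)/(-8.15152)] = 1.571·0.166929 = 0.262246 g/L.

0.2622 g/L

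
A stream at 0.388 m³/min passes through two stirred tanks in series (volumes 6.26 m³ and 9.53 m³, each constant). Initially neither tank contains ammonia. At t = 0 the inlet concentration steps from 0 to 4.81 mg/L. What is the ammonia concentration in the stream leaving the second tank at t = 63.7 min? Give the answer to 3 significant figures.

3.94 mg/L

Time constants: τᵢ = Vᵢ/Q for each well-mixed tank.
τ₁ = 6.26/0.388 = 16.134 min; τ₂ = 9.53/0.388 = 24.562 min.
Solving the cascade with C₁(0)=C₂(0)=0 gives C₂(t) = C_in[1 − (τ₁ e^(−t/τ₁) − τ₂ e^(−t/τ₂))/(τ₁ − τ₂)].
At t = 63.7: e^(−t/τ₁) = 0.019290, e^(−t/τ₂) = 0.074761.
C₂ = 4.81·[1 − (16.134·0.019290 − 24.562·0.074761)/(-8.4278)] = 4.81·0.81904 = 3.9396 mg/L.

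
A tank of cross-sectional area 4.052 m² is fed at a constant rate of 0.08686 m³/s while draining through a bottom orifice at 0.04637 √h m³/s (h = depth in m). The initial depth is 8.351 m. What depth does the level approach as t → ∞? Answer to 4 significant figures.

Level balance: A dh/dt = 0.08686 − 0.04637 √h. Setting dh/dt = 0:
Q_in = 0.04637 √h_ss ⇒ √h_ss = 0.08686/0.04637 = 1.87319.
h_ss = 1.87319² = 3.50886 m. (Since h₀ = 8.351 m > h_ss, the level will fall toward this value.)

3.509 m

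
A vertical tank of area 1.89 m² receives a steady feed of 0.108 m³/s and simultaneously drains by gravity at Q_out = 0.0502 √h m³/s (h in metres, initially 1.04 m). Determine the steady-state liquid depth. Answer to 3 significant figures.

Level balance: A dh/dt = 0.108 − 0.0502 √h. Setting dh/dt = 0:
Q_in = 0.0502 √h_ss ⇒ √h_ss = 0.108/0.0502 = 2.1514.
h_ss = 2.1514² = 4.6285 m. (Since h₀ = 1.04 m < h_ss, the level will rise toward this value.)

4.63 m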